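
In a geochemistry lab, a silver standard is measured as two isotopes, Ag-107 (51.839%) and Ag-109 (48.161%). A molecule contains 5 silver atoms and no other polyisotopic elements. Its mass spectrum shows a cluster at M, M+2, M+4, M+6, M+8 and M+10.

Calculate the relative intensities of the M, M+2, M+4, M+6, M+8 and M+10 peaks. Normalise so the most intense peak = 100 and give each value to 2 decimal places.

Expanding (0.51839 + 0.48161)^5:
P(M) = 0.51839^5 = 0.037435
P(M+2) = 5 × 0.51839^4 × 0.48161^1 = 0.173897
P(M+4) = 10 × 0.51839^3 × 0.48161^2 = 0.323118
P(M+6) = 10 × 0.51839^2 × 0.48161^3 = 0.300192
P(M+8) = 5 × 0.51839^1 × 0.48161^4 = 0.139447
P(M+10) = 0.48161^5 = 0.025911
The M+4 peak is largest (0.323118); scaling to 100 gives 11.59 : 53.82 : 100.00 : 92.90 : 43.16 : 8.02.

11.59 : 53.82 : 100.00 : 92.90 : 43.16 : 8.02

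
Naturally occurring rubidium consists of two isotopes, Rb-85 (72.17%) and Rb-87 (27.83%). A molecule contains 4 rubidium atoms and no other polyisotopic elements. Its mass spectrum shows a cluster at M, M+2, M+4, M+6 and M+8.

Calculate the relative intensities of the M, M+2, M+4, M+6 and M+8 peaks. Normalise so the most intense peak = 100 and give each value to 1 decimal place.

Each Rb atom is independently Rb-85 (p = 0.7217) or Rb-87 (q = 0.2783); the cluster is the binomial expansion (p + q)^4.
P(M) = 0.7217^4 = 0.271286
P(M+2) = 4 × 0.7217^3 × 0.2783^1 = 0.418450
P(M+4) = 6 × 0.7217^2 × 0.2783^2 = 0.242042
P(M+6) = 4 × 0.7217^1 × 0.2783^3 = 0.062224
P(M+8) = 0.2783^4 = 0.005999
The M+2 peak is largest (0.418450); scaling to 100 gives 64.8 : 100.0 : 57.8 : 14.9 : 1.4.

64.8 : 100.0 : 57.8 : 14.9 : 1.4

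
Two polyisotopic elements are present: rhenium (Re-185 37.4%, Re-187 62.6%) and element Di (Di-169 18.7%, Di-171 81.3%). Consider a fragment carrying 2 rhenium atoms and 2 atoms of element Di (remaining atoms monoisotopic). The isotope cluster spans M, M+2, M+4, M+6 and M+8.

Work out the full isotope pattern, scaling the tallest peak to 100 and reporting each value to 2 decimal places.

Rhenium pattern (n=2): 0.139876 : 0.468248 : 0.391876
Element Di pattern (n=2): 0.034969 : 0.304062 : 0.660969
Convolve the two distributions (both contribute in 2-u steps):
  M: 0.139876×0.034969 = 0.004891
  M+2: 0.139876×0.304062 + 0.468248×0.034969 = 0.058905
  M+4: 0.139876×0.660969 + 0.468248×0.304062 + 0.391876×0.034969 = 0.248534
  M+6: 0.468248×0.660969 + 0.391876×0.304062 = 0.428652
  M+8: 0.391876×0.660969 = 0.259018
Scale to base peak (0.428652) = 100: 1.14 : 13.74 : 57.98 : 100.00 : 60.43

1.14 : 13.74 : 57.98 : 100.00 : 60.43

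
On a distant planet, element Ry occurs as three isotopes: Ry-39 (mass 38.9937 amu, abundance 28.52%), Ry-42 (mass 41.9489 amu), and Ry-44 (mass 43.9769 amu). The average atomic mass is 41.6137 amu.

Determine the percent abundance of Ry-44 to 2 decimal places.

25.03%

The remaining 71.48% is split between Ry-42 (fraction x) and Ry-44 (fraction 0.7148 − x).
Substituting: 41.9489x + 43.9769(0.7148 − x) = 30.49269676
(41.9489 − 43.9769)x = -0.94199136  ⇒  x = 0.46449, y = 0.25031
Ry-42: 46.45%, Ry-44: 25.03%.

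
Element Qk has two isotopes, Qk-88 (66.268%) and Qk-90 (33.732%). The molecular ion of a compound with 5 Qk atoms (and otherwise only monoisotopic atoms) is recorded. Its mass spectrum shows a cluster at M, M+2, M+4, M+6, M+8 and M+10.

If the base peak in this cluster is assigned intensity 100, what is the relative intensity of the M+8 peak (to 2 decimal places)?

Binomial terms of (0.66268 + 0.33732)^5: M 0.1278, M+2 0.3253, M+4 0.3311, M+6 0.1686, M+8 0.0429, M+10 0.0044 → M+4 is the base peak.
P(M+4) = C(5,2) × 0.66268^3 × 0.33732^2 = 10 × 0.29101246 × 0.11378478 = 0.331128 (base)
P(M+8) = C(5,4) × 0.66268^1 × 0.33732^4 = 5 × 0.66268 × 0.01294698 = 0.042899
Relative intensity = 0.042899 / 0.331128 × 100 = 12.96

12.96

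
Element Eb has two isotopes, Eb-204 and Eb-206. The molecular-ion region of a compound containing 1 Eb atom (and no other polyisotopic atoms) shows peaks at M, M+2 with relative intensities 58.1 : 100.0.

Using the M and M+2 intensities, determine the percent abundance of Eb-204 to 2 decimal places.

36.75%

Write p for the Eb-204 fraction. I(M+2)/I(M) = [C(1,1)·p^0·(1−p)] / p^1 = 1·(1−p)/p = 100.0/58.1 = 1.7212
(1−p)/p = 1.7212/1 = 1.7212  ⇒  p = 1/(1 + 1.7212) = 0.3675
Eb-204: 36.75%, Eb-206: 63.25%.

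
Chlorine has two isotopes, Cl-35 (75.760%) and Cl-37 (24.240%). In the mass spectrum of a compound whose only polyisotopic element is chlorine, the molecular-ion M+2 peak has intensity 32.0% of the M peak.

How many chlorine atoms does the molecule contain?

With n Cl atoms, P(M+2)/P(M) = C(n,1)·p^(n−1)q / p^n = n·q/p = n · 0.24240/0.75760.
n = 0.320 × 0.75760/0.24240 = 1.00 ≈ 1

1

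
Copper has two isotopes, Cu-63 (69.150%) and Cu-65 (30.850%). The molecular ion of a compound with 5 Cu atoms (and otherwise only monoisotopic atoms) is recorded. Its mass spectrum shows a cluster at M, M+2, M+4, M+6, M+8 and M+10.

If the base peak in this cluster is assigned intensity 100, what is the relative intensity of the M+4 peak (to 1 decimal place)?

Binomial terms of (0.69150 + 0.30850)^5: M 0.1581, M+2 0.3527, M+4 0.3147, M+6 0.1404, M+8 0.0313, M+10 0.0028 → M+2 is the base peak.
P(M+2) = C(5,1) × 0.69150^4 × 0.30850^1 = 5 × 0.2286487 × 0.3085 = 0.352691 (base)
P(M+4) = C(5,2) × 0.69150^3 × 0.30850^2 = 10 × 0.33065611 × 0.09517225 = 0.314693
Relative intensity = 0.314693 / 0.352691 × 100 = 89.2

89.2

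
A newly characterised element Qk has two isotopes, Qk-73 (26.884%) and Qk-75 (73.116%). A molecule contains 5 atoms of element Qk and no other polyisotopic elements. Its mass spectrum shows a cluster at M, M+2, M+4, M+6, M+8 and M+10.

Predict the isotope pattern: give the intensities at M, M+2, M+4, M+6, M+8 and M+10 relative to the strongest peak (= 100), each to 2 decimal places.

0.37 : 4.97 : 27.04 : 73.54 : 100.00 : 54.39

Expanding (0.26884 + 0.73116)^5:
P(M) = 0.26884^5 = 0.001404
P(M+2) = 5 × 0.26884^4 × 0.73116^1 = 0.019097
P(M+4) = 10 × 0.26884^3 × 0.73116^2 = 0.103874
P(M+6) = 10 × 0.26884^2 × 0.73116^3 = 0.282504
P(M+8) = 5 × 0.26884^1 × 0.73116^4 = 0.384161
P(M+10) = 0.73116^5 = 0.208960
The M+8 peak is largest (0.384161); scaling to 100 gives 0.37 : 4.97 : 27.04 : 73.54 : 100.00 : 54.39.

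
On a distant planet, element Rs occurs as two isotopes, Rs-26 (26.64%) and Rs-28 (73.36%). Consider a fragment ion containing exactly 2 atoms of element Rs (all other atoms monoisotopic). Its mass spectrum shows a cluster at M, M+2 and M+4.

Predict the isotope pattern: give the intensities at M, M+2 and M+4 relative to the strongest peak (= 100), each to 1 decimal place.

13.2 : 72.6 : 100.0

The 2 Rs atoms are independent, so intensities follow the terms of (0.2664 + 0.7336)^2.
P(M) = 0.2664^2 = 0.070969
P(M+2) = 2 × 0.2664^1 × 0.7336^1 = 0.390862
P(M+4) = 0.7336^2 = 0.538169
The M+4 peak is largest (0.538169); scaling to 100 gives 13.2 : 72.6 : 100.0.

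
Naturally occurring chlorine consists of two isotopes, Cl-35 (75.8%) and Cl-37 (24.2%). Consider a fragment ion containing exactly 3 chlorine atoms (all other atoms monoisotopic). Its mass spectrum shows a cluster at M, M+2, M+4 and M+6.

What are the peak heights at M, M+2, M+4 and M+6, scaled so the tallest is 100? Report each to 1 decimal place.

100.0 : 95.8 : 30.6 : 3.3

Each Cl atom is independently Cl-35 (p = 0.758) or Cl-37 (q = 0.242); the cluster is the binomial expansion (p + q)^3.
P(M) = 0.758^3 = 0.435520
P(M+2) = 3 × 0.758^2 × 0.242^1 = 0.417133
P(M+4) = 3 × 0.758^1 × 0.242^2 = 0.133175
P(M+6) = 0.242^3 = 0.014172
The M peak is largest (0.435520); scaling to 100 gives 100.0 : 95.8 : 30.6 : 3.3.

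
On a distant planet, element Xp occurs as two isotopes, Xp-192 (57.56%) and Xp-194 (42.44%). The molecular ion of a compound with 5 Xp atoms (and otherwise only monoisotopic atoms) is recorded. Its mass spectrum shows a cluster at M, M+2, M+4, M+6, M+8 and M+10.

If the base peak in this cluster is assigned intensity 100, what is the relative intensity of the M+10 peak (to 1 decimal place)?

4.0

Term probabilities: M 0.0632, M+2 0.2329, M+4 0.3435, M+6 0.2533, M+8 0.0934, M+10 0.0138. Base peak = M+4.
P(M+4) = C(5,2) × 0.5756^3 × 0.4244^2 = 10 × 0.19070512 × 0.18011536 = 0.343489 (base)
P(M+10) = C(5,5) × 0.5756^0 × 0.4244^5 = 1 × 1.0000 × 0.01376819 = 0.013768
Relative intensity = 0.013768 / 0.343489 × 100 = 4.0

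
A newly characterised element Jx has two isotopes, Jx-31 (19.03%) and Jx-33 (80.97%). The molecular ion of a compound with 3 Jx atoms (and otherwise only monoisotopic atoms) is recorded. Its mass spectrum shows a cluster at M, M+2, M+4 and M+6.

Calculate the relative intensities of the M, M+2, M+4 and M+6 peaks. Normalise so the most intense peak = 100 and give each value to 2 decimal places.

Expanding (0.1903 + 0.8097)^3:
P(M) = 0.1903^3 = 0.006892
P(M+2) = 3 × 0.1903^2 × 0.8097^1 = 0.087968
P(M+4) = 3 × 0.1903^1 × 0.8097^2 = 0.374290
P(M+6) = 0.8097^3 = 0.530851
The M+6 peak is largest (0.530851); scaling to 100 gives 1.30 : 16.57 : 70.51 : 100.00.

1.30 : 16.57 : 70.51 : 100.00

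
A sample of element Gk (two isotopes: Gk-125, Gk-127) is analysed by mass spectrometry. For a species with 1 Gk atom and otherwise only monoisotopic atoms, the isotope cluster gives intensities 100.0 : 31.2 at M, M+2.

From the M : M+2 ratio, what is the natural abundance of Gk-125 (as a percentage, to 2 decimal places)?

76.22%

Write p for the Gk-125 fraction. I(M+2)/I(M) = [C(1,1)·p^0·(1−p)] / p^1 = 1·(1−p)/p = 31.2/100.0 = 0.3120
(1−p)/p = 0.3120/1 = 0.3120  ⇒  p = 1/(1 + 0.3120) = 0.7622
Gk-125: 76.22%, Gk-127: 23.78%.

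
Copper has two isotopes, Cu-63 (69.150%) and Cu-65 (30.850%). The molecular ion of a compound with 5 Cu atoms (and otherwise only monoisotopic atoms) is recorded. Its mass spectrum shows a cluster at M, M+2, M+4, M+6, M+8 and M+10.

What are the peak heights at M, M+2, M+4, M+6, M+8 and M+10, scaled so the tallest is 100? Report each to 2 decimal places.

44.83 : 100.00 : 89.23 : 39.81 : 8.88 : 0.79

Each Cu atom is independently Cu-63 (p = 0.69150) or Cu-65 (q = 0.30850); the cluster is the binomial expansion (p + q)^5.
P(M) = 0.69150^5 = 0.158111
P(M+2) = 5 × 0.69150^4 × 0.30850^1 = 0.352691
P(M+4) = 10 × 0.69150^3 × 0.30850^2 = 0.314693
P(M+6) = 10 × 0.69150^2 × 0.30850^3 = 0.140394
P(M+8) = 5 × 0.69150^1 × 0.30850^4 = 0.031317
P(M+10) = 0.30850^5 = 0.002794
The M+2 peak is largest (0.352691); scaling to 100 gives 44.83 : 100.00 : 89.23 : 39.81 : 8.88 : 0.79.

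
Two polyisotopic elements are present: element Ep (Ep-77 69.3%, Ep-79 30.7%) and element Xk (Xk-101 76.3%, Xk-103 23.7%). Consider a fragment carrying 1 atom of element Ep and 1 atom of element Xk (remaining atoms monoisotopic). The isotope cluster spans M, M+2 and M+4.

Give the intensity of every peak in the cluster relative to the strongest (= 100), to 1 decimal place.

Element Ep pattern (n=1): 0.6930 : 0.3070
Element Xk pattern (n=1): 0.7630 : 0.2370
Convolve the two distributions (both contribute in 2-u steps):
  M: 0.6930×0.7630 = 0.528759
  M+2: 0.6930×0.2370 + 0.3070×0.7630 = 0.398482
  M+4: 0.3070×0.2370 = 0.072759
Scale to base peak (0.528759) = 100: 100.0 : 75.4 : 13.8

100.0 : 75.4 : 13.8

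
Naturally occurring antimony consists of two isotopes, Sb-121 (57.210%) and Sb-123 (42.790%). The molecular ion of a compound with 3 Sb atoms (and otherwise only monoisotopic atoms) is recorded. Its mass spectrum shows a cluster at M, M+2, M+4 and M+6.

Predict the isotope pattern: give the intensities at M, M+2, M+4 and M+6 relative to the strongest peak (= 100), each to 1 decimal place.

The 3 Sb atoms are independent, so intensities follow the terms of (0.57210 + 0.42790)^3.
P(M) = 0.57210^3 = 0.187247
P(M+2) = 3 × 0.57210^2 × 0.42790^1 = 0.420153
P(M+4) = 3 × 0.57210^1 × 0.42790^2 = 0.314252
P(M+6) = 0.42790^3 = 0.078348
The M+2 peak is largest (0.420153); scaling to 100 gives 44.6 : 100.0 : 74.8 : 18.6.

44.6 : 100.0 : 74.8 : 18.6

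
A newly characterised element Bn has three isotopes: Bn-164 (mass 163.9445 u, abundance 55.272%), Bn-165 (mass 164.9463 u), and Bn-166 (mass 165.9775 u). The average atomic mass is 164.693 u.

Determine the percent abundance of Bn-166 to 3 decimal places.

29.133%

The remaining 44.728% is split between Bn-165 (fraction x) and Bn-166 (fraction 0.44728 − x).
Substituting: 164.9463x + 165.9775(0.44728 − x) = 74.07759596
(164.9463 − 165.9775)x = -0.16082024  ⇒  x = 0.15595, y = 0.29133
Bn-165: 15.595%, Bn-166: 29.133%.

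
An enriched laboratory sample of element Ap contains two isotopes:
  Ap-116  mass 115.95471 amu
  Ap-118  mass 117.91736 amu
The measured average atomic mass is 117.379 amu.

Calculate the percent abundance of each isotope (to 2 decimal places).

Writing the weighted mean with unknown fraction x of Ap-116:
115.95471·x + 117.91736·(1 − x) = 117.379
(115.95471 − 117.91736)·x = 117.379 − 117.91736
x = -0.53836 / -1.96265 = 0.27430 → 27.43% Ap-116, 72.57% Ap-118.

Ap-116: 27.43%, Ap-118: 72.57%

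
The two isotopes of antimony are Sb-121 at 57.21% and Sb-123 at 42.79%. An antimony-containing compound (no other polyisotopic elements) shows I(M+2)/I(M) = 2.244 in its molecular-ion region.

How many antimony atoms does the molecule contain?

3

The M+2/M ratio from n Sb atoms is n · q/p = n · 0.4279/0.5721.
n = 2.244 × 0.5721/0.4279 = 3.00 ≈ 3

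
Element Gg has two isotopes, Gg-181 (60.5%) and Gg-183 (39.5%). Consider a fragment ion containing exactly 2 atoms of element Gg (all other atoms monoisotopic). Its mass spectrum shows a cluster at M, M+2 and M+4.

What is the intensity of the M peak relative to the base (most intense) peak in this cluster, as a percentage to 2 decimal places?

Binomial terms of (0.605 + 0.395)^2: M 0.3660, M+2 0.4779, M+4 0.1560 → M+2 is the base peak.
P(M+2) = C(2,1) × 0.605^1 × 0.395^1 = 2 × 0.6050 × 0.3950 = 0.477950 (base)
P(M) = C(2,0) × 0.605^2 × 0.395^0 = 1 × 0.366025 × 1.0000 = 0.366025
Relative intensity = 0.366025 / 0.477950 × 100 = 76.58

76.58%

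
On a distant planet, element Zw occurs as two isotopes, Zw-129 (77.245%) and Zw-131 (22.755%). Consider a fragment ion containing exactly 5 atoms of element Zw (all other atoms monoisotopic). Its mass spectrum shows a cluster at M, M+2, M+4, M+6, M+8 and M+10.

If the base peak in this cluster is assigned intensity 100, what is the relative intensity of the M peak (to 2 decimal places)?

67.89

Binomial terms of (0.77245 + 0.22755)^5: M 0.2750, M+2 0.4051, M+4 0.2387, M+6 0.0703, M+8 0.0104, M+10 0.0006 → M+2 is the base peak.
P(M+2) = C(5,1) × 0.77245^4 × 0.22755^1 = 5 × 0.35602583 × 0.22755 = 0.405068 (base)
P(M) = C(5,0) × 0.77245^5 × 0.22755^0 = 1 × 0.27501215 × 1.0000 = 0.275012
Relative intensity = 0.275012 / 0.405068 × 100 = 67.89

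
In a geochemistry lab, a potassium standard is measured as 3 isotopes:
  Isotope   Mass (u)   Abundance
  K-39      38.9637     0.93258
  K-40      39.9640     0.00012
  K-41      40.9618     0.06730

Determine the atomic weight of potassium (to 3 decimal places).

39.098 u

The abundance-weighted mean is 0.93258 × 38.9637 + 0.00012 × 39.9640 + 0.06730 × 40.9618
= 36.33677 + 0.00480 + 2.75673 = 39.09830 u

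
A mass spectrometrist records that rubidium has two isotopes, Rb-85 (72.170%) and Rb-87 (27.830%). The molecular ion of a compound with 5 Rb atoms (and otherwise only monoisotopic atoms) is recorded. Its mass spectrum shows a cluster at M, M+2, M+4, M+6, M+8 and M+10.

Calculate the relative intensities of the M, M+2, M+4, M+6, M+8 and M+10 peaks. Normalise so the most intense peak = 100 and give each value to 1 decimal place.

51.9 : 100.0 : 77.1 : 29.7 : 5.7 : 0.4

Each Rb atom is independently Rb-85 (p = 0.72170) or Rb-87 (q = 0.27830); the cluster is the binomial expansion (p + q)^5.
P(M) = 0.72170^5 = 0.195787
P(M+2) = 5 × 0.72170^4 × 0.27830^1 = 0.377494
P(M+4) = 10 × 0.72170^3 × 0.27830^2 = 0.291136
P(M+6) = 10 × 0.72170^2 × 0.27830^3 = 0.112267
P(M+8) = 5 × 0.72170^1 × 0.27830^4 = 0.021646
P(M+10) = 0.27830^5 = 0.001669
The M+2 peak is largest (0.377494); scaling to 100 gives 51.9 : 100.0 : 77.1 : 29.7 : 5.7 : 0.4.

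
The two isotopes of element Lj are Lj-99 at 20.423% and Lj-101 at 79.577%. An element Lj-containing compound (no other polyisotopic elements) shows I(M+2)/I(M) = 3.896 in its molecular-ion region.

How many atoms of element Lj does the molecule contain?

1

For n independent Lj atoms, I(M+2)/I(M) = n · (abundance Lj-101) / (abundance Lj-99) = n · 0.79577/0.20423.
n = 3.896 × 0.20423/0.79577 = 1.00 ≈ 1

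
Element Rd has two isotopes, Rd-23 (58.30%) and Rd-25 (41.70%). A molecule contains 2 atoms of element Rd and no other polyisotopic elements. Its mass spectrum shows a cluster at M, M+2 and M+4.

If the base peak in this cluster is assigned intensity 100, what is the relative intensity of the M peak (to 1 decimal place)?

69.9

Binomial terms of (0.5830 + 0.4170)^2: M 0.3399, M+2 0.4862, M+4 0.1739 → M+2 is the base peak.
P(M+2) = C(2,1) × 0.5830^1 × 0.4170^1 = 2 × 0.5830 × 0.4170 = 0.486222 (base)
P(M) = C(2,0) × 0.5830^2 × 0.4170^0 = 1 × 0.339889 × 1.0000 = 0.339889
Relative intensity = 0.339889 / 0.486222 × 100 = 69.9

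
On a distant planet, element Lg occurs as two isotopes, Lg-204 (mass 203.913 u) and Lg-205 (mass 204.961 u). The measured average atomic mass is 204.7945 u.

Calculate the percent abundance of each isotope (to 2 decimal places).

Lg-204: 15.89%, Lg-205: 84.11%

Writing the weighted mean with unknown fraction x of Lg-204:
203.913·x + 204.961·(1 − x) = 204.7945
(203.913 − 204.961)·x = 204.7945 − 204.961
x = -0.1665 / -1.048 = 0.15887 → 15.89% Lg-204, 84.11% Lg-205.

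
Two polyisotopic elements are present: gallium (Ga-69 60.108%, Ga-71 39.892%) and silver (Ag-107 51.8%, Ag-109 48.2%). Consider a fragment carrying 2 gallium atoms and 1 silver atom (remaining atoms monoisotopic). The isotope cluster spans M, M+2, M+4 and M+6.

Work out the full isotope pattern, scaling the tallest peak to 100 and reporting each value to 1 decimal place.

Gallium pattern (n=2): 0.36129717 : 0.47956567 : 0.15913717
Silver pattern (n=1): 0.5180 : 0.4820
Convolve the two distributions (both contribute in 2-u steps):
  M: 0.36129717×0.5180 = 0.187152
  M+2: 0.36129717×0.4820 + 0.47956567×0.5180 = 0.422560
  M+4: 0.47956567×0.4820 + 0.15913717×0.5180 = 0.313584
  M+6: 0.15913717×0.4820 = 0.076704
Scale to base peak (0.422560) = 100: 44.3 : 100.0 : 74.2 : 18.2

44.3 : 100.0 : 74.2 : 18.2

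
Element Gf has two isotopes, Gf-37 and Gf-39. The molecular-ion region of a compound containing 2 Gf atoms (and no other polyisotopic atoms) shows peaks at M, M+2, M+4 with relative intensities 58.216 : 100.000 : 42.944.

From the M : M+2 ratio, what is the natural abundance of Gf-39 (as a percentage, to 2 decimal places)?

Let p = fractional abundance of Gf-37. I(M+2)/I(M) = [C(2,1)·p^1·(1−p)] / p^2 = 2·(1−p)/p = 100.000/58.216 = 1.7177
(1−p)/p = 1.7177/2 = 0.8589  ⇒  p = 1/(1 + 0.8589) = 0.5380
Gf-37: 53.80%, Gf-39: 46.20%.

46.20%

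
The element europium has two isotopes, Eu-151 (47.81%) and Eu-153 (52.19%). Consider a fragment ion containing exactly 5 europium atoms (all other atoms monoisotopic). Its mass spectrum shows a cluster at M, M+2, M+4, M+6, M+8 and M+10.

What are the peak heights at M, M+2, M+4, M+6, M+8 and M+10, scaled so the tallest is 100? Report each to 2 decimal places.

Each Eu atom is independently Eu-151 (p = 0.4781) or Eu-153 (q = 0.5219); the cluster is the binomial expansion (p + q)^5.
P(M) = 0.4781^5 = 0.024980
P(M+2) = 5 × 0.4781^4 × 0.5219^1 = 0.136343
P(M+4) = 10 × 0.4781^3 × 0.5219^2 = 0.297667
P(M+6) = 10 × 0.4781^2 × 0.5219^3 = 0.324937
P(M+8) = 5 × 0.4781^1 × 0.5219^4 = 0.177353
P(M+10) = 0.5219^5 = 0.038720
The M+6 peak is largest (0.324937); scaling to 100 gives 7.69 : 41.96 : 91.61 : 100.00 : 54.58 : 11.92.

7.69 : 41.96 : 91.61 : 100.00 : 54.58 : 11.92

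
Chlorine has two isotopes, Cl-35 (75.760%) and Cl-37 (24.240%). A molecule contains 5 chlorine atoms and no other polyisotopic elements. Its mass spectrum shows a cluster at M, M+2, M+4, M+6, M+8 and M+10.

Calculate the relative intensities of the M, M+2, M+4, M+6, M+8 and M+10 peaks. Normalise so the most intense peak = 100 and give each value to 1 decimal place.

62.5 : 100.0 : 64.0 : 20.5 : 3.3 : 0.2

Expanding (0.75760 + 0.24240)^5:
P(M) = 0.75760^5 = 0.249574
P(M+2) = 5 × 0.75760^4 × 0.24240^1 = 0.399266
P(M+4) = 10 × 0.75760^3 × 0.24240^2 = 0.255497
P(M+6) = 10 × 0.75760^2 × 0.24240^3 = 0.081748
P(M+8) = 5 × 0.75760^1 × 0.24240^4 = 0.013078
P(M+10) = 0.24240^5 = 0.000837
The M+2 peak is largest (0.399266); scaling to 100 gives 62.5 : 100.0 : 64.0 : 20.5 : 3.3 : 0.2.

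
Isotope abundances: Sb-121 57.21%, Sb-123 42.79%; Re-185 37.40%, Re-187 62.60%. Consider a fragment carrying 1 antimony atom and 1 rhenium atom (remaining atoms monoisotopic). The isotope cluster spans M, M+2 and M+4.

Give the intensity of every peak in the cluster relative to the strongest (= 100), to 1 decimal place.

41.3 : 100.0 : 51.7

Antimony pattern (n=1): 0.5721 : 0.4279
Rhenium pattern (n=1): 0.3740 : 0.6260
Convolve the two distributions (both contribute in 2-u steps):
  M: 0.5721×0.3740 = 0.213965
  M+2: 0.5721×0.6260 + 0.4279×0.3740 = 0.518169
  M+4: 0.4279×0.6260 = 0.267865
Scale to base peak (0.518169) = 100: 41.3 : 100.0 : 51.7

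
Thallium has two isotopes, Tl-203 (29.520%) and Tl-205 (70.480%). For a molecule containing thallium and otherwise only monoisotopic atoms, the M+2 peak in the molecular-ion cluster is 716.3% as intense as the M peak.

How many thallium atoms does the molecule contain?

3

For n independent Tl atoms, I(M+2)/I(M) = n · (abundance Tl-205) / (abundance Tl-203) = n · 0.70480/0.29520.
n = 7.163 × 0.29520/0.70480 = 3.00 ≈ 3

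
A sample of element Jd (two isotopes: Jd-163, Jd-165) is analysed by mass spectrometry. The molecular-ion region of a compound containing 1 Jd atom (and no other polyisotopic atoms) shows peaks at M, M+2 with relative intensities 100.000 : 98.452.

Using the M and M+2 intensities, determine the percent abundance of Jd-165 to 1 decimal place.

49.6%

If p is the fraction of Jd that is Jd-163, then I(M+2)/I(M) = [C(1,1)·p^0·(1−p)] / p^1 = 1·(1−p)/p = 98.452/100.000 = 0.9845
(1−p)/p = 0.9845/1 = 0.9845  ⇒  p = 1/(1 + 0.9845) = 0.5039
Jd-163: 50.4%, Jd-165: 49.6%.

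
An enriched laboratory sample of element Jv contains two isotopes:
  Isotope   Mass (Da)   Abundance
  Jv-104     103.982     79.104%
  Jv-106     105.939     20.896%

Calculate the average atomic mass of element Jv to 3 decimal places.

104.391 Da

Weight each isotope mass by its fractional abundance: 0.79104 × 103.982 + 0.20896 × 105.939
= 82.2539 + 22.1370 = 104.3909 Da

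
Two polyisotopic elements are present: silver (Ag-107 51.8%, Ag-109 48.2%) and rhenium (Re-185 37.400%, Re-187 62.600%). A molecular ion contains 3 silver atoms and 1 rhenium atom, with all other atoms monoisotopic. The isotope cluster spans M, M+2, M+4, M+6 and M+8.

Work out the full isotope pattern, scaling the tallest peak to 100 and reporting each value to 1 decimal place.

13.8 : 61.4 : 100.0 : 70.9 : 18.5

Silver pattern (n=3): 0.13899183 : 0.3879965 : 0.3610315 : 0.11198017
Rhenium pattern (n=1): 0.3740 : 0.6260
Convolve the two distributions (both contribute in 2-u steps):
  M: 0.13899183×0.3740 = 0.051983
  M+2: 0.13899183×0.6260 + 0.3879965×0.3740 = 0.232120
  M+4: 0.3879965×0.6260 + 0.3610315×0.3740 = 0.377912
  M+6: 0.3610315×0.6260 + 0.11198017×0.3740 = 0.267886
  M+8: 0.11198017×0.6260 = 0.070100
Scale to base peak (0.377912) = 100: 13.8 : 61.4 : 100.0 : 70.9 : 18.5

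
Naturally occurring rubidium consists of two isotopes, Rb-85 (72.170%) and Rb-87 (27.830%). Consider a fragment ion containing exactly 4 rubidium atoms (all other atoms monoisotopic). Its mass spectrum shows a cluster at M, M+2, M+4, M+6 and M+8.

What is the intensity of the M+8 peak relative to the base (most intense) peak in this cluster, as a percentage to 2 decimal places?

1.43%

Term probabilities: M 0.2713, M+2 0.4184, M+4 0.2420, M+6 0.0622, M+8 0.0060. Base peak = M+2.
P(M+2) = C(4,1) × 0.72170^3 × 0.27830^1 = 4 × 0.37589809 × 0.2783 = 0.418450 (base)
P(M+8) = C(4,4) × 0.72170^0 × 0.27830^4 = 1 × 1.0000 × 0.00599864 = 0.005999
Relative intensity = 0.005999 / 0.418450 × 100 = 1.43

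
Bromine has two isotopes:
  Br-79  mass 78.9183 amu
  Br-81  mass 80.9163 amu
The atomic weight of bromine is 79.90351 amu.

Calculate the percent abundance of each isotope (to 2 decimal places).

With x = fraction of Br-79 (so Br-81 is 1 − x):
78.9183·x + 80.9163·(1 − x) = 79.90351
(78.9183 − 80.9163)·x = 79.90351 − 80.9163
x = -1.01279 / -1.9980 = 0.50690 → 50.69% Br-79, 49.31% Br-81.

Br-79: 50.69%, Br-81: 49.31%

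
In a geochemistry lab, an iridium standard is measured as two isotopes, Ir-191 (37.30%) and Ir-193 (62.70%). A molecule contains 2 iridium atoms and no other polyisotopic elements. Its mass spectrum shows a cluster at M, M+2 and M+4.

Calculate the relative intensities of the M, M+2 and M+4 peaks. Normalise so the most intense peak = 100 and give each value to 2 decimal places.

29.74 : 100.00 : 84.05

Each Ir atom is independently Ir-191 (p = 0.3730) or Ir-193 (q = 0.6270); the cluster is the binomial expansion (p + q)^2.
P(M) = 0.3730^2 = 0.139129
P(M+2) = 2 × 0.3730^1 × 0.6270^1 = 0.467742
P(M+4) = 0.6270^2 = 0.393129
The M+2 peak is largest (0.467742); scaling to 100 gives 29.74 : 100.00 : 84.05.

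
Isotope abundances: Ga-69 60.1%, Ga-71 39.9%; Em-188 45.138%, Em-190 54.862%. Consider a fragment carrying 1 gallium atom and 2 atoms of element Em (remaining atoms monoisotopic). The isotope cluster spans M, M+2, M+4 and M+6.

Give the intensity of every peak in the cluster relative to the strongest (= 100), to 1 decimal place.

32.3 : 100.0 : 99.9 : 31.7

Gallium pattern (n=1): 0.6010 : 0.3990
Element Em pattern (n=2): 0.2037439 : 0.49527219 : 0.3009839
Convolve the two distributions (both contribute in 2-u steps):
  M: 0.6010×0.2037439 = 0.122450
  M+2: 0.6010×0.49527219 + 0.3990×0.2037439 = 0.378952
  M+4: 0.6010×0.3009839 + 0.3990×0.49527219 = 0.378505
  M+6: 0.3990×0.3009839 = 0.120093
Scale to base peak (0.378952) = 100: 32.3 : 100.0 : 99.9 : 31.7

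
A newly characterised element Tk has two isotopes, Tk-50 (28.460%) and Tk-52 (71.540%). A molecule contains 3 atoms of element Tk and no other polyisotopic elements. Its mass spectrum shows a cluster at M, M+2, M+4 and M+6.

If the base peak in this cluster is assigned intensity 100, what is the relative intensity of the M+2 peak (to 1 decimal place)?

Term probabilities: M 0.0231, M+2 0.1738, M+4 0.4370, M+6 0.3661. Base peak = M+4.
P(M+4) = C(3,2) × 0.28460^1 × 0.71540^2 = 3 × 0.2846 × 0.51179716 = 0.436972 (base)
P(M+2) = C(3,1) × 0.28460^2 × 0.71540^1 = 3 × 0.08099716 × 0.7154 = 0.173836
Relative intensity = 0.173836 / 0.436972 × 100 = 39.8

39.8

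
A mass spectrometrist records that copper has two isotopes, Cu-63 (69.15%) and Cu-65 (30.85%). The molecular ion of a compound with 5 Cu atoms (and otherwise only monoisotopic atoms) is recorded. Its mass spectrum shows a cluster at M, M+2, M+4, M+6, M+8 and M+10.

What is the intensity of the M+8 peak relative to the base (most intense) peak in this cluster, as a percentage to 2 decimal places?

Term probabilities: M 0.1581, M+2 0.3527, M+4 0.3147, M+6 0.1404, M+8 0.0313, M+10 0.0028. Base peak = M+2.
P(M+2) = C(5,1) × 0.6915^4 × 0.3085^1 = 5 × 0.2286487 × 0.3085 = 0.352691 (base)
P(M+8) = C(5,4) × 0.6915^1 × 0.3085^4 = 5 × 0.6915 × 0.00905776 = 0.031317
Relative intensity = 0.031317 / 0.352691 × 100 = 8.88

8.88%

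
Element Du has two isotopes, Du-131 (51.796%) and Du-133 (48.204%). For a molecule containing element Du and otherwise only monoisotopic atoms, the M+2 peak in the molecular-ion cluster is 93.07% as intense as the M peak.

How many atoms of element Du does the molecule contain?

1

With n Du atoms, P(M+2)/P(M) = C(n,1)·p^(n−1)q / p^n = n·q/p = n · 0.48204/0.51796.
n = 0.9307 × 0.51796/0.48204 = 1.00 ≈ 1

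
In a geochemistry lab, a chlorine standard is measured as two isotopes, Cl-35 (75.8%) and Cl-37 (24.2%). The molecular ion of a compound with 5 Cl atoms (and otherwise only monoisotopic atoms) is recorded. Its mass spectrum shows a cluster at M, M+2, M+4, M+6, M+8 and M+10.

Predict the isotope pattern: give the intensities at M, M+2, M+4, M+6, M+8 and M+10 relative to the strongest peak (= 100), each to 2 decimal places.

62.64 : 100.00 : 63.85 : 20.39 : 3.25 : 0.21

Each Cl atom is independently Cl-35 (p = 0.758) or Cl-37 (q = 0.242); the cluster is the binomial expansion (p + q)^5.
P(M) = 0.758^5 = 0.250234
P(M+2) = 5 × 0.758^4 × 0.242^1 = 0.399450
P(M+4) = 10 × 0.758^3 × 0.242^2 = 0.255058
P(M+6) = 10 × 0.758^2 × 0.242^3 = 0.081430
P(M+8) = 5 × 0.758^1 × 0.242^4 = 0.012999
P(M+10) = 0.242^5 = 0.000830
The M+2 peak is largest (0.399450); scaling to 100 gives 62.64 : 100.00 : 63.85 : 20.39 : 3.25 : 0.21.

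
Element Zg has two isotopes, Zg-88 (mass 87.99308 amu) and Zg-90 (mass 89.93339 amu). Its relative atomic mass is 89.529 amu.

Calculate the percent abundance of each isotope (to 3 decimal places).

Zg-88: 20.842%, Zg-90: 79.158%

With x = fraction of Zg-88 (so Zg-90 is 1 − x):
87.99308·x + 89.93339·(1 − x) = 89.529
(87.99308 − 89.93339)·x = 89.529 − 89.93339
x = -0.40439 / -1.94031 = 0.20842 → 20.842% Zg-88, 79.158% Zg-90.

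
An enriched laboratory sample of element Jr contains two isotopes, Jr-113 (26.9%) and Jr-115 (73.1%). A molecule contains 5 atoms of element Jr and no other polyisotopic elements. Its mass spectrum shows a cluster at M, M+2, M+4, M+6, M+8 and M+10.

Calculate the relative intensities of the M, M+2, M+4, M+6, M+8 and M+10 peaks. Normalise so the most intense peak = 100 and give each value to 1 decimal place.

Expanding (0.269 + 0.731)^5:
P(M) = 0.269^5 = 0.001409
P(M+2) = 5 × 0.269^4 × 0.731^1 = 0.019138
P(M+4) = 10 × 0.269^3 × 0.731^2 = 0.104014
P(M+6) = 10 × 0.269^2 × 0.731^3 = 0.282655
P(M+8) = 5 × 0.269^1 × 0.731^4 = 0.384054
P(M+10) = 0.731^5 = 0.208731
The M+8 peak is largest (0.384054); scaling to 100 gives 0.4 : 5.0 : 27.1 : 73.6 : 100.0 : 54.3.

0.4 : 5.0 : 27.1 : 73.6 : 100.0 : 54.3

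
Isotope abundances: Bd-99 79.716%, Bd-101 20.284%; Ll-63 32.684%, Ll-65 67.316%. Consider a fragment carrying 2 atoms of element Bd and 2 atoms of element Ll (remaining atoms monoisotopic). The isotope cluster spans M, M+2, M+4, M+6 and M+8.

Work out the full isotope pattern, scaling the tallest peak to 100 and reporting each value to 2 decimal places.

Element Bd pattern (n=2): 0.63546407 : 0.32339187 : 0.04114407
Element Ll pattern (n=2): 0.10682439 : 0.44003123 : 0.45314439
Convolve the two distributions (both contribute in 2-u steps):
  M: 0.63546407×0.10682439 = 0.067883
  M+2: 0.63546407×0.44003123 + 0.32339187×0.10682439 = 0.314170
  M+4: 0.63546407×0.45314439 + 0.32339187×0.44003123 + 0.04114407×0.10682439 = 0.434655
  M+6: 0.32339187×0.45314439 + 0.04114407×0.44003123 = 0.164648
  M+8: 0.04114407×0.45314439 = 0.018644
Scale to base peak (0.434655) = 100: 15.62 : 72.28 : 100.00 : 37.88 : 4.29

15.62 : 72.28 : 100.00 : 37.88 : 4.29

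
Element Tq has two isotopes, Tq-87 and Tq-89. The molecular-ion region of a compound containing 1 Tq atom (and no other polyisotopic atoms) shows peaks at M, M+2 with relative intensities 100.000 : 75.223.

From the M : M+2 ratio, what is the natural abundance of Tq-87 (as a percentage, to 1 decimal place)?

57.1%

Write p for the Tq-87 fraction. I(M+2)/I(M) = [C(1,1)·p^0·(1−p)] / p^1 = 1·(1−p)/p = 75.223/100.000 = 0.7522
(1−p)/p = 0.7522/1 = 0.7522  ⇒  p = 1/(1 + 0.7522) = 0.5707
Tq-87: 57.1%, Tq-89: 42.9%.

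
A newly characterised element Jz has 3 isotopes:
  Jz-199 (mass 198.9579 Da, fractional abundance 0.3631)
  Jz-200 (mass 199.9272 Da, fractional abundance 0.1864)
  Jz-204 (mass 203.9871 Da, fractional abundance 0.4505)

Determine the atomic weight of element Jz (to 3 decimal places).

201.404 Da

Weight each isotope mass by its fractional abundance: 0.3631 × 198.9579 + 0.1864 × 199.9272 + 0.4505 × 203.9871
= 72.24161 + 37.26643 + 91.89619 = 201.40423 Da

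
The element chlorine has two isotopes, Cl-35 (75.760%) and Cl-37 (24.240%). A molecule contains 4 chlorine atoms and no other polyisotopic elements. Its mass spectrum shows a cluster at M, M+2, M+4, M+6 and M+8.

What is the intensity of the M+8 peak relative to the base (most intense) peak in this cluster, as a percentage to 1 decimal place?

Term probabilities: M 0.3294, M+2 0.4216, M+4 0.2023, M+6 0.0432, M+8 0.0035. Base peak = M+2.
P(M+2) = C(4,1) × 0.75760^3 × 0.24240^1 = 4 × 0.4348304 × 0.2424 = 0.421612 (base)
P(M+8) = C(4,4) × 0.75760^0 × 0.24240^4 = 1 × 1.0000 × 0.00345247 = 0.003452
Relative intensity = 0.003452 / 0.421612 × 100 = 0.8

0.8%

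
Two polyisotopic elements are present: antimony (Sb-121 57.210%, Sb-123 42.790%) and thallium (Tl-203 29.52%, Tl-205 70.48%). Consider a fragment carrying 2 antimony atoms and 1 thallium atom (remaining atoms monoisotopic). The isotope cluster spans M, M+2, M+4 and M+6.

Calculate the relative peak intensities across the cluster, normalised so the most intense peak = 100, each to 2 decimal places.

Antimony pattern (n=2): 0.32729841 : 0.48960318 : 0.18309841
Thallium pattern (n=1): 0.2952 : 0.7048
Convolve the two distributions (both contribute in 2-u steps):
  M: 0.32729841×0.2952 = 0.096618
  M+2: 0.32729841×0.7048 + 0.48960318×0.2952 = 0.375211
  M+4: 0.48960318×0.7048 + 0.18309841×0.2952 = 0.399123
  M+6: 0.18309841×0.7048 = 0.129048
Scale to base peak (0.399123) = 100: 24.21 : 94.01 : 100.00 : 32.33

24.21 : 94.01 : 100.00 : 32.33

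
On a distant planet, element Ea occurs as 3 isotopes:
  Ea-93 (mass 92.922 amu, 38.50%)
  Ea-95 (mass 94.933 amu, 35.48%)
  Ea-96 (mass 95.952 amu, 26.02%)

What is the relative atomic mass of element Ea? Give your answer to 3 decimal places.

94.424 amu

Ar = Σ fᵢ·mᵢ = 0.3850 × 92.922 + 0.3548 × 94.933 + 0.2602 × 95.952
= 35.7750 + 33.6822 + 24.9667 = 94.4239 amu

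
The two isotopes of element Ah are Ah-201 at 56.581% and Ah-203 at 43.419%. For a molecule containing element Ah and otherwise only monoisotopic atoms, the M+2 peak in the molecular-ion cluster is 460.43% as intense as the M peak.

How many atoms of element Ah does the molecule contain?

For n independent Ah atoms, I(M+2)/I(M) = n · (abundance Ah-203) / (abundance Ah-201) = n · 0.43419/0.56581.
n = 4.6043 × 0.56581/0.43419 = 6.00 ≈ 6

6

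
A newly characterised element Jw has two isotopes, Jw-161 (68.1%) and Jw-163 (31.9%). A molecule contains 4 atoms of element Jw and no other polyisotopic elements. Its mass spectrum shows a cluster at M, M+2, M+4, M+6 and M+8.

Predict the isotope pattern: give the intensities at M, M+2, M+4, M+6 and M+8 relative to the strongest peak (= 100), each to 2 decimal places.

Expanding (0.681 + 0.319)^4:
P(M) = 0.681^4 = 0.215074
P(M+2) = 4 × 0.681^3 × 0.319^1 = 0.402988
P(M+4) = 6 × 0.681^2 × 0.319^2 = 0.283157
P(M+6) = 4 × 0.681^1 × 0.319^3 = 0.088426
P(M+8) = 0.319^4 = 0.010355
The M+2 peak is largest (0.402988); scaling to 100 gives 53.37 : 100.00 : 70.26 : 21.94 : 2.57.

53.37 : 100.00 : 70.26 : 21.94 : 2.57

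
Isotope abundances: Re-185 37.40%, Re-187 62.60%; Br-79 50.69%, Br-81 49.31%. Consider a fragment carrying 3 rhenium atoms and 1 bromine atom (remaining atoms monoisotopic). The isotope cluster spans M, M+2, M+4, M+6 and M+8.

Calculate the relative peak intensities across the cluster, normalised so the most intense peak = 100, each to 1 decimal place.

Rhenium pattern (n=3): 0.05231362 : 0.26268713 : 0.43968487 : 0.24531438
Bromine pattern (n=1): 0.5069 : 0.4931
Convolve the two distributions (both contribute in 2-u steps):
  M: 0.05231362×0.5069 = 0.026518
  M+2: 0.05231362×0.4931 + 0.26268713×0.5069 = 0.158952
  M+4: 0.26268713×0.4931 + 0.43968487×0.5069 = 0.352407
  M+6: 0.43968487×0.4931 + 0.24531438×0.5069 = 0.341158
  M+8: 0.24531438×0.4931 = 0.120965
Scale to base peak (0.352407) = 100: 7.5 : 45.1 : 100.0 : 96.8 : 34.3

7.5 : 45.1 : 100.0 : 96.8 : 34.3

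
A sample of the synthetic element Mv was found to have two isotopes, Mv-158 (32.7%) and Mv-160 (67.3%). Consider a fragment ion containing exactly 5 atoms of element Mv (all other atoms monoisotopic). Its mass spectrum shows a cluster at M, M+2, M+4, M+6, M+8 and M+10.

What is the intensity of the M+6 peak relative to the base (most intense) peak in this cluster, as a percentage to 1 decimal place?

(0.327 + 0.673)^5 gives M 0.0037, M+2 0.0385, M+4 0.1584, M+6 0.3259, M+8 0.3354, M+10 0.1381; the largest is M+8.
P(M+8) = C(5,4) × 0.327^1 × 0.673^4 = 5 × 0.3270 × 0.20514468 = 0.335412 (base)
P(M+6) = C(5,3) × 0.327^2 × 0.673^3 = 10 × 0.106929 × 0.30482122 = 0.325942
Relative intensity = 0.325942 / 0.335412 × 100 = 97.2

97.2%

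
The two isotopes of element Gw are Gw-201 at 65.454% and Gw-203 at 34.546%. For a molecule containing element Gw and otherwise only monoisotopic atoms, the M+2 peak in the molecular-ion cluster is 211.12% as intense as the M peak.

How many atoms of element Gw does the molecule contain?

The M+2/M ratio from n Gw atoms is n · q/p = n · 0.34546/0.65454.
n = 2.1112 × 0.65454/0.34546 = 4.00 ≈ 4

4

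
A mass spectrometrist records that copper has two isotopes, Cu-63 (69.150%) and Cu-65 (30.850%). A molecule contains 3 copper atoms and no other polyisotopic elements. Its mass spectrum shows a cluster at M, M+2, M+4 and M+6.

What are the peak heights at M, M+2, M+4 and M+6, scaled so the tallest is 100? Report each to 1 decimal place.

Expanding (0.69150 + 0.30850)^3:
P(M) = 0.69150^3 = 0.330656
P(M+2) = 3 × 0.69150^2 × 0.30850^1 = 0.442548
P(M+4) = 3 × 0.69150^1 × 0.30850^2 = 0.197435
P(M+6) = 0.30850^3 = 0.029361
The M+2 peak is largest (0.442548); scaling to 100 gives 74.7 : 100.0 : 44.6 : 6.6.

74.7 : 100.0 : 44.6 : 6.6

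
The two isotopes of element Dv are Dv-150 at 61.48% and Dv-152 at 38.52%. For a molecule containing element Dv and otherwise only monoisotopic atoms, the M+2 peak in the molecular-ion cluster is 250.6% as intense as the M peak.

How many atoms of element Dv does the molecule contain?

For n independent Dv atoms, I(M+2)/I(M) = n · (abundance Dv-152) / (abundance Dv-150) = n · 0.3852/0.6148.
n = 2.506 × 0.6148/0.3852 = 4.00 ≈ 4

4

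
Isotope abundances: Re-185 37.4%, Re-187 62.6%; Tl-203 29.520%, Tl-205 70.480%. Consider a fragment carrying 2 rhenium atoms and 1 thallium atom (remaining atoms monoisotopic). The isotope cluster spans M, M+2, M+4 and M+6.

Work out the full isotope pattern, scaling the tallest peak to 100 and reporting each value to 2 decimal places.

9.26 : 53.13 : 100.00 : 61.97

Rhenium pattern (n=2): 0.139876 : 0.468248 : 0.391876
Thallium pattern (n=1): 0.2952 : 0.7048
Convolve the two distributions (both contribute in 2-u steps):
  M: 0.139876×0.2952 = 0.041291
  M+2: 0.139876×0.7048 + 0.468248×0.2952 = 0.236811
  M+4: 0.468248×0.7048 + 0.391876×0.2952 = 0.445703
  M+6: 0.391876×0.7048 = 0.276194
Scale to base peak (0.445703) = 100: 9.26 : 53.13 : 100.00 : 61.97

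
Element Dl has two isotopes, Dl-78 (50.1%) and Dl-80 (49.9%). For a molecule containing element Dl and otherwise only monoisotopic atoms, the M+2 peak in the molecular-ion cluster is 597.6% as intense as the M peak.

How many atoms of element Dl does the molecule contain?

The M+2/M ratio from n Dl atoms is n · q/p = n · 0.499/0.501.
n = 5.976 × 0.501/0.499 = 6.00 ≈ 6

6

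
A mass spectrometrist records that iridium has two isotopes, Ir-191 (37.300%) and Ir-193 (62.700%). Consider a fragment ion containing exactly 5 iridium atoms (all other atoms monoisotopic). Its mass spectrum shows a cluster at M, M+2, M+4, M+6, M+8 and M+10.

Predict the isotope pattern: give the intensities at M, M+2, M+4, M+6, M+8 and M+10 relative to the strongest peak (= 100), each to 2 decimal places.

Each Ir atom is independently Ir-191 (p = 0.37300) or Ir-193 (q = 0.62700); the cluster is the binomial expansion (p + q)^5.
P(M) = 0.37300^5 = 0.007220
P(M+2) = 5 × 0.37300^4 × 0.62700^1 = 0.060684
P(M+4) = 10 × 0.37300^3 × 0.62700^2 = 0.204015
P(M+6) = 10 × 0.37300^2 × 0.62700^3 = 0.342942
P(M+8) = 5 × 0.37300^1 × 0.62700^4 = 0.288237
P(M+10) = 0.62700^5 = 0.096903
The M+6 peak is largest (0.342942); scaling to 100 gives 2.11 : 17.70 : 59.49 : 100.00 : 84.05 : 28.26.

2.11 : 17.70 : 59.49 : 100.00 : 84.05 : 28.26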